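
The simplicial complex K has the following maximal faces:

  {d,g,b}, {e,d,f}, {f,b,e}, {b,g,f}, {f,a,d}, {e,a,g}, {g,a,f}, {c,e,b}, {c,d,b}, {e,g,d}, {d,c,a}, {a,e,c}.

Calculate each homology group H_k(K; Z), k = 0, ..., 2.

Take the total order a < b < c < d < e < f < g on the vertex set. Then K (dimension 2) consists of the simplices:

  0-simplices (7): a, b, c, d, e, f, g
  1-simplices (18): ac, ad, ae, af, ag, bc, bd, be, bf, bg, cd, ce, de, df, dg, ef, eg, fg
  2-simplices (12): acd, ace, adf, aeg, afg, bcd, bce, bdg, bef, bfg, def, deg

so the chain groups are C_0 ≅ Z^7, C_1 ≅ Z^18, C_2 ≅ Z^12.

The boundary map ∂_1: C_1 → C_0 is given by ∂[p,q] = [q] − [p].
This gives a 7×18 integer matrix of rank 6; reducing to Smith normal form yields diagonal entries (1,1,1,1,1,1).

Boundary ∂_2: C_2 → C_1 acts by ∂[p,q,r] = [q,r] − [p,r] + [p,q]. For instance
  ∂bcd = cd − bd + bc,
  ∂bfg = fg − bg + bf.
The 18×12 boundary matrix has rank 12 and Smith normal form diag(1,1,1,1,1,1,1,1,1,1,1,2).

Computing H_k = (kernel of ∂_k) / (image of ∂_{k+1}):

  H_0: rank C_0 − rank ∂_1 = 7 − 6 = 1, and the invariant factors of ∂_1 are all 1, so H_0 = Z.
  H_1: rank ker ∂_1 − rank ∂_2 = (18 − 6) − 12 = 0, and ∂_2 has invariant factor 2 > 1, so H_1 = Z/2.
  H_2: rank ker ∂_2 − rank ∂_3 = (12 − 12) − 0 = 0, and there is no ∂_3, so H_2 = 0.

As a check, the Euler characteristic is 7 − 18 + 12 = 1, which agrees with 1 − 0 + 0 = 1.
(K is a triangulation of the real projective plane RP^2.)

H_0 ≅ Z,  H_1 ≅ Z/2,  H_2 = 0.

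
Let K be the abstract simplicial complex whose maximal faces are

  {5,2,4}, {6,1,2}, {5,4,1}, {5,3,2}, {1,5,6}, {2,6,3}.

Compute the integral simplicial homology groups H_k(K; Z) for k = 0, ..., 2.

H_0 = Z,  H_1 = Z,  H_2 = 0.

Take the total order 1 < 2 < 3 < 4 < 5 < 6 on the vertex set. Then K (dimension 2) consists of the simplices:

  0-simplices (6): [1], [2], [3], [4], [5], [6]
  1-simplices (12): [1,2], [1,4], [1,5], [1,6], [2,3], [2,4], [2,5], [2,6], [3,5], [3,6], [4,5], [5,6]
  2-simplices (6): [1,2,6], [1,4,5], [1,5,6], [2,3,5], [2,3,6], [2,4,5]

Hence C_0 ≅ Z^6, C_1 ≅ Z^12, C_2 ≅ Z^6.

∂_1: C_1 → C_0 maps an edge to its endpoints' difference, ∂[p,q] = q − p. For instance
  ∂[2,6] = [6] − [2].
This gives a 6×12 integer matrix of rank 5; reducing to Smith normal form yields diagonal entries (1,1,1,1,1).

The boundary map ∂_2: C_2 → C_1 acts by ∂[p,q,r] = [q,r] − [p,r] + [p,q]. For instance
  ∂[1,2,6] = [2,6] − [1,6] + [1,2],
  ∂[2,4,5] = [4,5] − [2,5] + [2,4].
The 12×6 boundary matrix has rank 6 and Smith normal form diag(1,1,1,1,1,1).

From H_k ≅ ker(∂_k) / im(∂_{k+1}) we obtain:

  H_0: rank C_0 − rank ∂_1 = 6 − 5 = 1, and the invariant factors of ∂_1 are all 1, so H_0 = Z.
  H_1: rank ker ∂_1 − rank ∂_2 = (12 − 5) − 6 = 1, and the invariant factors of ∂_2 are all 1, so H_1 = Z.
  H_2: rank ker ∂_2 − rank ∂_3 = (6 − 6) − 0 = 0, and there is no ∂_3, so H_2 = 0.

As a check, the Euler characteristic is 6 − 12 + 6 = 0, which agrees with 1 − 1 + 0 = 0.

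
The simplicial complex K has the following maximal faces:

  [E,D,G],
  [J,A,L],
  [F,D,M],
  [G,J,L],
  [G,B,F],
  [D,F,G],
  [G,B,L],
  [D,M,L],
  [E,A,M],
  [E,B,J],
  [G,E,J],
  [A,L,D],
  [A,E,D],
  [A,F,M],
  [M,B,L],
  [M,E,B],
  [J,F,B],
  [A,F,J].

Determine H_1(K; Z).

We work with the vertex ordering A < B < D < E < F < G < J < L < M. The simplices of K, each written with vertices in increasing order, are:

  0-simplices (9): A, B, D, E, F, G, J, L, M
  1-simplices (27): AD, AE, AF, AJ, AL, AM, BE, BF, BG, BJ, BL, BM, DE, DF, DG, DL, DM, EG, EJ, EM, FG, FJ, FM, GJ, GL, JL, LM
  2-simplices (18): ADE, ADL, AEM, AFJ, AFM, AJL, BEJ, BEM, BFG, BFJ, BGL, BLM, DEG, DFG, DFM, DLM, EGJ, GJL

giving chain groups C_0 ≅ Z^9, C_1 ≅ Z^27, C_2 ≅ Z^18.

Boundary ∂_1: C_1 → C_0 is given by ∂[p,q] = [q] − [p].
As a 9×27 matrix over Z this has rank 8, with invariant factors (1,1,1,1,1,1,1,1).

Boundary ∂_2: C_2 → C_1 sends each 2-simplex [p,q,r] to [q,r] − [p,r] + [p,q]. For instance
  ∂BEJ = EJ − BJ + BE,
  ∂AFM = FM − AM + AF.
The 27×18 boundary matrix has rank 18 and Smith normal form diag(1,1,1,1,1,1,1,1,1,1,1,1,1,1,1,1,1,2).

Computing H_k = (kernel of ∂_k) / (image of ∂_{k+1}):

  H_1: rank ker ∂_1 − rank ∂_2 = (27 − 8) − 18 = 1, and ∂_2 has invariant factor 2 > 1, so H_1 = Z × Z/2.

H_1 ≅ Z × Z/2.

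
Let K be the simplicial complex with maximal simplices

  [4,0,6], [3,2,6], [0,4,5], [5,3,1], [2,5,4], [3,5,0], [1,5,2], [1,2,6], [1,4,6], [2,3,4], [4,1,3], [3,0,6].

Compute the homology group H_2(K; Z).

H_2 = 0.

K has 7 vertices, 18 edges, 12 triangles.
rank ∂_2 = 12, rank ∂_3 = 0 ⇒ b_2 = 12 − 12 − 0 = 0. So H_2 = 0.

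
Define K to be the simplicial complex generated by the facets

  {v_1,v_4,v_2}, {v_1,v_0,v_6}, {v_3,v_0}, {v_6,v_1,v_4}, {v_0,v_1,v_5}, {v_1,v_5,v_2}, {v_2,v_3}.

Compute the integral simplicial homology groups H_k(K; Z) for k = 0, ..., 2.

H_0 = Z,  H_1 = Z,  H_2 = 0.

K has 7 vertices, 12 edges, 5 triangles.
rank ∂_0 = 0, rank ∂_1 = 6 ⇒ b_0 = 7 − 0 − 6 = 1; all invariant factors of ∂_1 are 1 so no torsion. So H_0 ≅ Z.
rank ∂_1 = 6, rank ∂_2 = 5 ⇒ b_1 = 12 − 6 − 5 = 1; all invariant factors of ∂_2 are 1 so no torsion. So H_1 ≅ Z.
rank ∂_2 = 5, rank ∂_3 = 0 ⇒ b_2 = 5 − 5 − 0 = 0. So H_2 ≅ 0.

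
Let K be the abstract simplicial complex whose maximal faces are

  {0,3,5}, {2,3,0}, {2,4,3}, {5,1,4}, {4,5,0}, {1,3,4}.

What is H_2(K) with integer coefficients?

Fix the vertex order 0 < 1 < 2 < 3 < 4 < 5 and write every simplex with vertices in increasing order. Then dim K = 2 and the simplices of K are:

  0-simplices (6): [0], [1], [2], [3], [4], [5]
  1-simplices (12): [0,2], [0,3], [0,4], [0,5], [1,3], [1,4], [1,5], [2,3], [2,4], [3,4], [3,5], [4,5]
  2-simplices (6): [0,2,3], [0,3,5], [0,4,5], [1,3,4], [1,4,5], [2,3,4]

so the chain groups are C_0 ≅ Z^6, C_1 ≅ Z^12, C_2 ≅ Z^6.

Boundary ∂_1: C_1 → C_0 sends each edge [p,q] (with p < q) to q − p. For instance
  ∂[0,2] = [2] − [0].
The resulting 6×12 matrix has rank 5, and its Smith normal form has invariant factors (1,1,1,1,1).

The boundary map ∂_2: C_2 → C_1 acts by ∂[p,q,r] = [q,r] − [p,r] + [p,q]. For instance
  ∂[0,4,5] = [4,5] − [0,5] + [0,4],
  ∂[0,3,5] = [3,5] − [0,5] + [0,3].
The resulting 12×6 matrix has rank 6, and its Smith normal form has invariant factors (1,1,1,1,1,1).

Computing H_k = (kernel of ∂_k) / (image of ∂_{k+1}):

  H_2: rank ker ∂_2 − rank ∂_3 = (6 − 6) − 0 = 0, and there is no ∂_3, so H_2 = 0.

H_2 ≅ 0.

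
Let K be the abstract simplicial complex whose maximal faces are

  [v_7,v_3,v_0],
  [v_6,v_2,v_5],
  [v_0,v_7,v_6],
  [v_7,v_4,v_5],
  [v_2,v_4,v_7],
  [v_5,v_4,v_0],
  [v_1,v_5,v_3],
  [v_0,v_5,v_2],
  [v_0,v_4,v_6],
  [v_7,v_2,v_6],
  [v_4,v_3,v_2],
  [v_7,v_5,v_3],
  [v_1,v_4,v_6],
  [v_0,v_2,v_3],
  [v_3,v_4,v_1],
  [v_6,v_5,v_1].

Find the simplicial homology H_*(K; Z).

H_0 ≅ Z,  H_1 ≅ Z^2,  H_2 ≅ Z.

Order the vertices as v_0 < v_1 < v_2 < v_3 < v_4 < v_5 < v_6 < v_7. Listing each simplex with vertices in this order, K has dimension 2 with simplices:

  0-simplices (8): [v_0], [v_1], [v_2], [v_3], [v_4], [v_5], [v_6], [v_7]
  1-simplices (24): (24 of them)
  2-simplices (16): (16 of them)

so the chain groups are C_0 ≅ Z^8, C_1 ≅ Z^24, C_2 ≅ Z^16.

The boundary map ∂_1: C_1 → C_0 is given by ∂[p,q] = [q] − [p]. For instance
  ∂[v_1,v_3] = [v_3] − [v_1].
The 8×24 boundary matrix has rank 7 and Smith normal form diag(1,1,1,1,1,1,1).

The boundary map ∂_2: C_2 → C_1 acts by ∂[p,q,r] = [q,r] − [p,r] + [p,q]. For instance
  ∂[v_0,v_4,v_6] = [v_4,v_6] − [v_0,v_6] + [v_0,v_4],
  ∂[v_4,v_5,v_7] = [v_5,v_7] − [v_4,v_7] + [v_4,v_5].
The 24×16 boundary matrix has rank 15 and Smith normal form diag(1,1,1,1,1,1,1,1,1,1,1,1,1,1,1).

From H_k ≅ ker(∂_k) / im(∂_{k+1}) we obtain:

  H_0: rank C_0 − rank ∂_1 = 8 − 7 = 1, and the invariant factors of ∂_1 are all 1, so H_0 = Z.
  H_1: rank ker ∂_1 − rank ∂_2 = (24 − 7) − 15 = 2, and the invariant factors of ∂_2 are all 1, so H_1 = Z^2.
  H_2: rank ker ∂_2 − rank ∂_3 = (16 − 15) − 0 = 1, and there is no ∂_3, so H_2 = Z.

(K is a triangulation of the torus T^2.)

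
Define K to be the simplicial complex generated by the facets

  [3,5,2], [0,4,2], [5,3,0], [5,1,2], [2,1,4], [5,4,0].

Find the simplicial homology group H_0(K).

H_0 ≅ Z.

Order the vertices as 0 < 1 < 2 < 3 < 4 < 5. Listing each simplex with vertices in this order, K has dimension 2 with simplices:

  0-simplices (6): [0], [1], [2], [3], [4], [5]
  1-simplices (12): [0,2], [0,3], [0,4], [0,5], [1,2], [1,4], [1,5], [2,3], [2,4], [2,5], [3,5], [4,5]
  2-simplices (6): [0,2,4], [0,3,5], [0,4,5], [1,2,4], [1,2,5], [2,3,5]

so the chain groups are C_0 ≅ Z^6, C_1 ≅ Z^12, C_2 ≅ Z^6.

∂_1: C_1 → C_0 sends each edge [p,q] (with p < q) to q − p.
The 6×12 boundary matrix has rank 5 and Smith normal form diag(1,1,1,1,1).

∂_2: C_2 → C_1 acts by ∂[p,q,r] = [q,r] − [p,r] + [p,q]. For instance
  ∂[0,3,5] = [3,5] − [0,5] + [0,3],
  ∂[0,4,5] = [4,5] − [0,5] + [0,4].
This gives a 12×6 integer matrix of rank 6; reducing to Smith normal form yields diagonal entries (1,1,1,1,1,1).

Now H_k = ker ∂_k / im ∂_{k+1}, so:

  H_0: rank C_0 − rank ∂_1 = 6 − 5 = 1, and the invariant factors of ∂_1 are all 1, so H_0 = Z.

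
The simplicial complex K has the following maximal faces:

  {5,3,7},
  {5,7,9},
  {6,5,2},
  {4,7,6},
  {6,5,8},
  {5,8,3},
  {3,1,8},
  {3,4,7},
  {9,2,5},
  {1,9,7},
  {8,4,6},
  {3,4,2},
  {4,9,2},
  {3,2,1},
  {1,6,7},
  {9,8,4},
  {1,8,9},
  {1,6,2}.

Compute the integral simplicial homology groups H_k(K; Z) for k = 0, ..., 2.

H_0 ≅ Z,  H_1 ≅ Z^2,  H_2 ≅ Z.

Fix the vertex order 1 < 2 < 3 < 4 < 5 < 6 < 7 < 8 < 9 and write every simplex with vertices in increasing order. Then dim K = 2 and the simplices of K are:

  0-simplices (9): [1], [2], [3], [4], [5], [6], [7], [8], [9]
  1-simplices (27): (27 of them)
  2-simplices (18): [1,2,3], [1,2,6], [1,3,8], [1,6,7], [1,7,9], [1,8,9], [2,3,4], [2,4,9], [2,5,6], [2,5,9], [3,4,7], [3,5,7], [3,5,8], [4,6,7], [4,6,8], [4,8,9], [5,6,8], [5,7,9]

Hence C_0 ≅ Z^9, C_1 ≅ Z^27, C_2 ≅ Z^18.

Boundary ∂_1: C_1 → C_0 maps an edge to its endpoints' difference, ∂[p,q] = q − p.
As a 9×27 matrix over Z this has rank 8, with invariant factors (1,1,1,1,1,1,1,1).

Boundary ∂_2: C_2 → C_1 acts by ∂[p,q,r] = [q,r] − [p,r] + [p,q]. For instance
  ∂[3,4,7] = [4,7] − [3,7] + [3,4],
  ∂[2,5,6] = [5,6] − [2,6] + [2,5].
As a 27×18 matrix over Z this has rank 17, with invariant factors (1,1,1,1,1,1,1,1,1,1,1,1,1,1,1,1,1).

Reading off H_k = ker ∂_k / im ∂_{k+1}:

  H_0: rank C_0 − rank ∂_1 = 9 − 8 = 1, and the invariant factors of ∂_1 are all 1, so H_0 ≅ Z.
  H_1: rank ker ∂_1 − rank ∂_2 = (27 − 8) − 17 = 2, and the invariant factors of ∂_2 are all 1, so H_1 ≅ Z^2.
  H_2: rank ker ∂_2 − rank ∂_3 = (18 − 17) − 0 = 1, and there is no ∂_3, so H_2 ≅ Z.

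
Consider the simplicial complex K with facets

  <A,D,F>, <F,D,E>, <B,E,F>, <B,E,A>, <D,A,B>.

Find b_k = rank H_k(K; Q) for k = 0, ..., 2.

b_0 = 1, b_1 = 1, b_2 = 0.

Fix the vertex order A < B < D < E < F and write every simplex with vertices in increasing order. Then dim K = 2 and the simplices of K are:

  0-simplices (5): A, B, D, E, F
  1-simplices (10): AB, AD, AE, AF, BD, BE, BF, DE, DF, EF
  2-simplices (5): ABD, ABE, ADF, BEF, DEF

giving chain groups C_0 ≅ Z^5, C_1 ≅ Z^10, C_2 ≅ Z^5.

The boundary map ∂_1: C_1 → C_0 sends each edge [p,q] (with p < q) to q − p.
This gives a 5×10 integer matrix of rank 4; reducing to Smith normal form yields diagonal entries (1,1,1,1).

The boundary map ∂_2: C_2 → C_1 maps a triangle to the signed sum of its edges. For instance
  ∂DEF = EF − DF + DE,
  ∂ABD = BD − AD + AB.
As a 10×5 matrix over Z this has rank 5, with invariant factors (1,1,1,1,1).

Reading off H_k = ker ∂_k / im ∂_{k+1}:

  H_0: rank C_0 − rank ∂_1 = 5 − 4 = 1, and the invariant factors of ∂_1 are all 1, so H_0 = Z.
  H_1: rank ker ∂_1 − rank ∂_2 = (10 − 4) − 5 = 1, and the invariant factors of ∂_2 are all 1, so H_1 = Z.
  H_2: rank ker ∂_2 − rank ∂_3 = (5 − 5) − 0 = 0, and there is no ∂_3, so H_2 = 0.

Hence the Betti numbers are b_0 = 1, b_1 = 1, b_2 = 0.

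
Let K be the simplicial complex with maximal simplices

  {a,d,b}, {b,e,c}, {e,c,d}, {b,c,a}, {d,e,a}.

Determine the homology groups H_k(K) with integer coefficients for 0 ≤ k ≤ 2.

Fix the vertex order a < b < c < d < e and write every simplex with vertices in increasing order. Then dim K = 2 and the simplices of K are:

  0-simplices (5): a, b, c, d, e
  1-simplices (10): ab, ac, ad, ae, bc, bd, be, cd, ce, de
  2-simplices (5): abc, abd, ade, bce, cde

so the chain groups are C_0 ≅ Z^5, C_1 ≅ Z^10, C_2 ≅ Z^5.

Boundary ∂_1: C_1 → C_0 is given by ∂[p,q] = [q] − [p]. For instance
  ∂bd = d − b.
The resulting 5×10 matrix has rank 4, and its Smith normal form has invariant factors (1,1,1,1).

Boundary ∂_2: C_2 → C_1 maps a triangle to the signed sum of its edges. For instance
  ∂abd = bd − ad + ab,
  ∂ade = de − ae + ad.
The 10×5 boundary matrix has rank 5 and Smith normal form diag(1,1,1,1,1).

From H_k ≅ ker(∂_k) / im(∂_{k+1}) we obtain:

  H_0: rank C_0 − rank ∂_1 = 5 − 4 = 1, and the invariant factors of ∂_1 are all 1, so H_0 ≅ Z.
  H_1: rank ker ∂_1 − rank ∂_2 = (10 − 4) − 5 = 1, and the invariant factors of ∂_2 are all 1, so H_1 ≅ Z.
  H_2: rank ker ∂_2 − rank ∂_3 = (5 − 5) − 0 = 0, and there is no ∂_3, so H_2 ≅ 0.

H_0 = Z,  H_1 = Z,  H_2 = 0.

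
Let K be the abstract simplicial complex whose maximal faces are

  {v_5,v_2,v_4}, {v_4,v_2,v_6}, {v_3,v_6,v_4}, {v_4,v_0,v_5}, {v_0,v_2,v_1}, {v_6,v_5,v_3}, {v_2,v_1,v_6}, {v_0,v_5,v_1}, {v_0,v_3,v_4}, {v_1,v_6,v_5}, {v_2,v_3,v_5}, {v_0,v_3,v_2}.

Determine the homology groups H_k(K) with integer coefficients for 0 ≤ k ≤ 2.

H_0 ≅ Z,  H_1 ≅ Z/2Z,  H_2 = 0.

We work with the vertex ordering v_0 < v_1 < v_2 < v_3 < v_4 < v_5 < v_6. The simplices of K, each written with vertices in increasing order, are:

  0-simplices (7): [v_0], [v_1], [v_2], [v_3], [v_4], [v_5], [v_6]
  1-simplices (18): (18 of them)
  2-simplices (12): (12 of them)

Hence C_0 ≅ Z^7, C_1 ≅ Z^18, C_2 ≅ Z^12.

Boundary ∂_1: C_1 → C_0 is given by ∂[p,q] = [q] − [p].
As a 7×18 matrix over Z this has rank 6, with invariant factors (1,1,1,1,1,1).

Boundary ∂_2: C_2 → C_1 sends each 2-simplex [p,q,r] to [q,r] − [p,r] + [p,q]. For instance
  ∂[v_0,v_1,v_2] = [v_1,v_2] − [v_0,v_2] + [v_0,v_1],
  ∂[v_0,v_3,v_4] = [v_3,v_4] − [v_0,v_4] + [v_0,v_3].
The resulting 18×12 matrix has rank 12, and its Smith normal form has invariant factors (1,1,1,1,1,1,1,1,1,1,1,2).

Reading off H_k = ker ∂_k / im ∂_{k+1}:

  H_0: rank C_0 − rank ∂_1 = 7 − 6 = 1, and the invariant factors of ∂_1 are all 1, so H_0 ≅ Z.
  H_1: rank ker ∂_1 − rank ∂_2 = (18 − 6) − 12 = 0, and ∂_2 has invariant factor 2 > 1, so H_1 ≅ Z/2Z.
  H_2: rank ker ∂_2 − rank ∂_3 = (12 − 12) − 0 = 0, and there is no ∂_3, so H_2 ≅ 0.

As a check, the Euler characteristic is 7 − 18 + 12 = 1, which agrees with 1 − 0 + 0 = 1.
(K is a triangulation of the real projective plane RP^2.)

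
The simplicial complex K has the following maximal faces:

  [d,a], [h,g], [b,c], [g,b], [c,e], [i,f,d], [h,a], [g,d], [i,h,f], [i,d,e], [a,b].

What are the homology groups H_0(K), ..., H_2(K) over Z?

H_0 ≅ Z,  H_1 ≅ Z^4,  H_2 = 0.

Take the total order a < b < c < d < e < f < g < h < i on the vertex set. Then K (dimension 2) consists of the simplices:

  0-simplices (9): a, b, c, d, e, f, g, h, i
  1-simplices (15): ab, ad, ah, bc, bg, ce, de, df, dg, di, ei, fh, fi, gh, hi
  2-simplices (3): dei, dfi, fhi

giving chain groups C_0 ≅ Z^9, C_1 ≅ Z^15, C_2 ≅ Z^3.

The boundary map ∂_1: C_1 → C_0 sends each edge [p,q] (with p < q) to q − p.
The 9×15 boundary matrix has rank 8 and Smith normal form diag(1,1,1,1,1,1,1,1).

The boundary map ∂_2: C_2 → C_1 acts by ∂[p,q,r] = [q,r] − [p,r] + [p,q]. For instance
  ∂dei = ei − di + de,
  ∂fhi = hi − fi + fh.
The resulting 15×3 matrix has rank 3, and its Smith normal form has invariant factors (1,1,1).

Computing H_k = (kernel of ∂_k) / (image of ∂_{k+1}):

  H_0: rank C_0 − rank ∂_1 = 9 − 8 = 1, and the invariant factors of ∂_1 are all 1, so H_0 ≅ Z.
  H_1: rank ker ∂_1 − rank ∂_2 = (15 − 8) − 3 = 4, and the invariant factors of ∂_2 are all 1, so H_1 ≅ Z^4.
  H_2: rank ker ∂_2 − rank ∂_3 = (3 − 3) − 0 = 0, and there is no ∂_3, so H_2 ≅ 0.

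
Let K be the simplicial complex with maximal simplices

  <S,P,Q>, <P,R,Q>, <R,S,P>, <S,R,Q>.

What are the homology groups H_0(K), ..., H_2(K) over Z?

Fix the vertex order P < Q < R < S and write every simplex with vertices in increasing order. Then dim K = 2 and the simplices of K are:

  0-simplices (4): P, Q, R, S
  1-simplices (6): PQ, PR, PS, QR, QS, RS
  2-simplices (4): PQR, PQS, PRS, QRS

giving chain groups C_0 ≅ Z^4, C_1 ≅ Z^6, C_2 ≅ Z^4.

Boundary ∂_1: C_1 → C_0 is given by ∂[p,q] = [q] − [p].
This gives a 4×6 integer matrix of rank 3; reducing to Smith normal form yields diagonal entries (1,1,1).

∂_2: C_2 → C_1 maps a triangle to the signed sum of its edges. For instance
  ∂PRS = RS − PS + PR,
  ∂PQS = QS − PS + PQ.
The resulting 6×4 matrix has rank 3, and its Smith normal form has invariant factors (1,1,1).

From H_k ≅ ker(∂_k) / im(∂_{k+1}) we obtain:

  H_0: rank C_0 − rank ∂_1 = 4 − 3 = 1, and the invariant factors of ∂_1 are all 1, so H_0 = Z.
  H_1: rank ker ∂_1 − rank ∂_2 = (6 − 3) − 3 = 0, and the invariant factors of ∂_2 are all 1, so H_1 = 0.
  H_2: rank ker ∂_2 − rank ∂_3 = (4 − 3) − 0 = 1, and there is no ∂_3, so H_2 = Z.

H_0 = Z,  H_1 = 0,  H_2 = Z.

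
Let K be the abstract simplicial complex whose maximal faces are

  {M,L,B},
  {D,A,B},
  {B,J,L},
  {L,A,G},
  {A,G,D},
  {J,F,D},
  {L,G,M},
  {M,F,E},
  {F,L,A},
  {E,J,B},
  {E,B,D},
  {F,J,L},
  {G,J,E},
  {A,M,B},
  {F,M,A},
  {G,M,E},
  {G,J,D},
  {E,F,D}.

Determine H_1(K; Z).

H_1 = Z ⊕ Z/2Z.

Take the total order A < B < D < E < F < G < J < L < M on the vertex set. Then K (dimension 2) consists of the simplices:

  0-simplices (9): A, B, D, E, F, G, J, L, M
  1-simplices (27): AB, AD, AF, AG, AL, AM, BD, BE, BJ, BL, BM, DE, DF, DG, DJ, EF, EG, EJ, EM, FJ, FL, FM, GJ, GL, GM, JL, LM
  2-simplices (18): ABD, ABM, ADG, AFL, AFM, AGL, BDE, BEJ, BJL, BLM, DEF, DFJ, DGJ, EFM, EGJ, EGM, FJL, GLM

giving chain groups C_0 ≅ Z^9, C_1 ≅ Z^27, C_2 ≅ Z^18.

∂_1: C_1 → C_0 sends each edge [p,q] (with p < q) to q − p. For instance
  ∂BE = E − B.
This gives a 9×27 integer matrix of rank 8; reducing to Smith normal form yields diagonal entries (1,1,1,1,1,1,1,1).

The boundary map ∂_2: C_2 → C_1 sends each 2-simplex [p,q,r] to [q,r] − [p,r] + [p,q]. For instance
  ∂ADG = DG − AG + AD,
  ∂BEJ = EJ − BJ + BE.
This gives a 27×18 integer matrix of rank 18; reducing to Smith normal form yields diagonal entries (1,1,1,1,1,1,1,1,1,1,1,1,1,1,1,1,1,2).

Reading off H_k = ker ∂_k / im ∂_{k+1}:

  H_1: rank ker ∂_1 − rank ∂_2 = (27 − 8) − 18 = 1, and ∂_2 has invariant factor 2 > 1, so H_1 = Z ⊕ Z/2Z.

(K is a triangulation of the Klein bottle.)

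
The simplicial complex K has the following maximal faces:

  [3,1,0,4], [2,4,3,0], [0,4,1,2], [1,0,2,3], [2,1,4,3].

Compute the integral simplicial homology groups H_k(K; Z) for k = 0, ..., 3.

H_0 = Z,  H_1 = 0,  H_2 = 0,  H_3 = Z.

Take the total order 0 < 1 < 2 < 3 < 4 on the vertex set. Then K (dimension 3) consists of the simplices:

  0-simplices (5): [0], [1], [2], [3], [4]
  1-simplices (10): [0,1], [0,2], [0,3], [0,4], [1,2], [1,3], [1,4], [2,3], [2,4], [3,4]
  2-simplices (10): [0,1,2], [0,1,3], [0,1,4], [0,2,3], [0,2,4], [0,3,4], [1,2,3], [1,2,4], [1,3,4], [2,3,4]
  3-simplices (5): [0,1,2,3], [0,1,2,4], [0,1,3,4], [0,2,3,4], [1,2,3,4]

Hence C_0 ≅ Z^5, C_1 ≅ Z^10, C_2 ≅ Z^10, C_3 ≅ Z^5.

Boundary ∂_1: C_1 → C_0 sends each edge [p,q] (with p < q) to q − p.
The resulting 5×10 matrix has rank 4, and its Smith normal form has invariant factors (1,1,1,1).

∂_2: C_2 → C_1 sends each 2-simplex [p,q,r] to [q,r] − [p,r] + [p,q]. For instance
  ∂[0,2,4] = [2,4] − [0,4] + [0,2],
  ∂[1,3,4] = [3,4] − [1,4] + [1,3].
The resulting 10×10 matrix has rank 6, and its Smith normal form has invariant factors (1,1,1,1,1,1).

Boundary ∂_3: C_3 → C_2 sends each 3-simplex σ to the alternating sum Σ_i (−1)^i (σ with its i-th vertex removed). For instance
  ∂[0,1,2,3] = [1,2,3] − [0,2,3] + [0,1,3] − [0,1,2],
  ∂[0,1,2,4] = [1,2,4] − [0,2,4] + [0,1,4] − [0,1,2].
The 10×5 boundary matrix has rank 4 and Smith normal form diag(1,1,1,1).

Now H_k = ker ∂_k / im ∂_{k+1}, so:

  H_0: rank C_0 − rank ∂_1 = 5 − 4 = 1, and the invariant factors of ∂_1 are all 1, so H_0 = Z.
  H_1: rank ker ∂_1 − rank ∂_2 = (10 − 4) − 6 = 0, and the invariant factors of ∂_2 are all 1, so H_1 = 0.
  H_2: rank ker ∂_2 − rank ∂_3 = (10 − 6) − 4 = 0, and the invariant factors of ∂_3 are all 1, so H_2 = 0.
  H_3: rank ker ∂_3 − rank ∂_4 = (5 − 4) − 0 = 1, and there is no ∂_4, so H_3 = Z.

(K is a triangulation of the 3-sphere S^3.)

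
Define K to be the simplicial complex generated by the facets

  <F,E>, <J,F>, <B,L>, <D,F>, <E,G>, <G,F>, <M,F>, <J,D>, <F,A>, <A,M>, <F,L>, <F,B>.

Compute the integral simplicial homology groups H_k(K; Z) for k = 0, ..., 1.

Take the total order A < B < D < E < F < G < J < L < M on the vertex set. Then K (dimension 1) consists of the simplices:

  0-simplices (9): A, B, D, E, F, G, J, L, M
  1-simplices (12): AF, AM, BF, BL, DF, DJ, EF, EG, FG, FJ, FL, FM

Hence C_0 ≅ Z^9, C_1 ≅ Z^12.

Boundary ∂_1: C_1 → C_0 is given by ∂[p,q] = [q] − [p]. For instance
  ∂DJ = J − D.
This gives a 9×12 integer matrix of rank 8; reducing to Smith normal form yields diagonal entries (1,1,1,1,1,1,1,1).

Now H_k = ker ∂_k / im ∂_{k+1}, so:

  H_0: rank C_0 − rank ∂_1 = 9 − 8 = 1, and the invariant factors of ∂_1 are all 1, so H_0 ≅ Z.
  H_1: rank ker ∂_1 − rank ∂_2 = (12 − 8) − 0 = 4, and there is no ∂_2, so H_1 ≅ Z^4.

(K is a triangulation of a wedge of 4 circles.)

H_0 = Z,  H_1 = Z^4.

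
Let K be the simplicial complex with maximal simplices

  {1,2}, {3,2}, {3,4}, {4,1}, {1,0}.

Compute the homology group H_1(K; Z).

H_1 = Z.

Take the total order 0 < 1 < 2 < 3 < 4 on the vertex set. Then K (dimension 1) consists of the simplices:

  0-simplices (5): [0], [1], [2], [3], [4]
  1-simplices (5): [0,1], [1,2], [1,4], [2,3], [3,4]

Hence C_0 ≅ Z^5, C_1 ≅ Z^5.

Boundary ∂_1: C_1 → C_0 sends each edge [p,q] (with p < q) to q − p. For instance
  ∂[0,1] = [1] − [0].
The 5×5 boundary matrix has rank 4 and Smith normal form diag(1,1,1,1).

Reading off H_k = ker ∂_k / im ∂_{k+1}:

  H_1: rank ker ∂_1 − rank ∂_2 = (5 − 4) − 0 = 1, and there is no ∂_2, so H_1 ≅ Z.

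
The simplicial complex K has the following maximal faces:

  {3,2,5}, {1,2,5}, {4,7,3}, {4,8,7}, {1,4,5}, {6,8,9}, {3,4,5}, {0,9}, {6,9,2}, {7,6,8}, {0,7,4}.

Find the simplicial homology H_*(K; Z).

H_0 = Z,  H_1 = Z^2,  H_2 = 0.

Order the vertices as 0 < 1 < 2 < 3 < 4 < 5 < 6 < 7 < 8 < 9. Listing each simplex with vertices in this order, K has dimension 2 with simplices:

  0-simplices (10): [0], [1], [2], [3], [4], [5], [6], [7], [8], [9]
  1-simplices (21): [0,4], [0,7], [0,9], [1,2], [1,4], [1,5], [2,3], [2,5], [2,6], [2,9], [3,4], [3,5], [3,7], [4,5], [4,7], [4,8], [6,7], [6,8], [6,9], [7,8], [8,9]
  2-simplices (10): [0,4,7], [1,2,5], [1,4,5], [2,3,5], [2,6,9], [3,4,5], [3,4,7], [4,7,8], [6,7,8], [6,8,9]

giving chain groups C_0 ≅ Z^10, C_1 ≅ Z^21, C_2 ≅ Z^10.

Boundary ∂_1: C_1 → C_0 is given by ∂[p,q] = [q] − [p]. For instance
  ∂[6,8] = [8] − [6].
The resulting 10×21 matrix has rank 9, and its Smith normal form has invariant factors (1,1,1,1,1,1,1,1,1).

∂_2: C_2 → C_1 maps a triangle to the signed sum of its edges. For instance
  ∂[2,6,9] = [6,9] − [2,9] + [2,6],
  ∂[0,4,7] = [4,7] − [0,7] + [0,4].
As a 21×10 matrix over Z this has rank 10, with invariant factors (1,1,1,1,1,1,1,1,1,1).

From H_k ≅ ker(∂_k) / im(∂_{k+1}) we obtain:

  H_0: rank C_0 − rank ∂_1 = 10 − 9 = 1, and the invariant factors of ∂_1 are all 1, so H_0 = Z.
  H_1: rank ker ∂_1 − rank ∂_2 = (21 − 9) − 10 = 2, and the invariant factors of ∂_2 are all 1, so H_1 = Z^2.
  H_2: rank ker ∂_2 − rank ∂_3 = (10 − 10) − 0 = 0, and there is no ∂_3, so H_2 = 0.

As a check, the Euler characteristic is 10 − 21 + 10 = -1, which agrees with 1 − 2 + 0 = -1.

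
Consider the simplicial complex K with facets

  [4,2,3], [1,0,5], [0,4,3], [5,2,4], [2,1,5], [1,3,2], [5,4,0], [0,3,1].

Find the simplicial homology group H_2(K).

H_2 = Z.

Take the total order 0 < 1 < 2 < 3 < 4 < 5 on the vertex set. Then K (dimension 2) consists of the simplices:

  0-simplices (6): [0], [1], [2], [3], [4], [5]
  1-simplices (12): [0,1], [0,3], [0,4], [0,5], [1,2], [1,3], [1,5], [2,3], [2,4], [2,5], [3,4], [4,5]
  2-simplices (8): [0,1,3], [0,1,5], [0,3,4], [0,4,5], [1,2,3], [1,2,5], [2,3,4], [2,4,5]

giving chain groups C_0 ≅ Z^6, C_1 ≅ Z^12, C_2 ≅ Z^8.

∂_1: C_1 → C_0 maps an edge to its endpoints' difference, ∂[p,q] = q − p. For instance
  ∂[1,2] = [2] − [1].
The 6×12 boundary matrix has rank 5 and Smith normal form diag(1,1,1,1,1).

The boundary map ∂_2: C_2 → C_1 maps a triangle to the signed sum of its edges. For instance
  ∂[2,3,4] = [3,4] − [2,4] + [2,3],
  ∂[0,1,3] = [1,3] − [0,3] + [0,1].
This gives a 12×8 integer matrix of rank 7; reducing to Smith normal form yields diagonal entries (1,1,1,1,1,1,1).

Reading off H_k = ker ∂_k / im ∂_{k+1}:

  H_2: rank ker ∂_2 − rank ∂_3 = (8 − 7) − 0 = 1, and there is no ∂_3, so H_2 = Z.

(K is a triangulation of the 2-sphere S^2.)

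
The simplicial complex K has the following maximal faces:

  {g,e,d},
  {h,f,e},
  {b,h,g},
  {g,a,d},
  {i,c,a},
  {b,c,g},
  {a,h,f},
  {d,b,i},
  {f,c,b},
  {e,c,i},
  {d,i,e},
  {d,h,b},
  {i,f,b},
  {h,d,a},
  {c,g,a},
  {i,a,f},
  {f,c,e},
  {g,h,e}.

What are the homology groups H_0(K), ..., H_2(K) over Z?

H_0 ≅ Z,  H_1 ≅ Z ⊕ Z/2,  H_2 = 0.

Order the vertices as a < b < c < d < e < f < g < h < i. Listing each simplex with vertices in this order, K has dimension 2 with simplices:

  0-simplices (9): a, b, c, d, e, f, g, h, i
  1-simplices (27): ac, ad, af, ag, ah, ai, bc, bd, bf, bg, bh, bi, ce, cf, cg, ci, de, dg, dh, di, ef, eg, eh, ei, fh, fi, gh
  2-simplices (18): acg, aci, adg, adh, afh, afi, bcf, bcg, bdh, bdi, bfi, bgh, cef, cei, deg, dei, efh, egh

so the chain groups are C_0 ≅ Z^9, C_1 ≅ Z^27, C_2 ≅ Z^18.

Boundary ∂_1: C_1 → C_0 sends each edge [p,q] (with p < q) to q − p. For instance
  ∂de = e − d.
As a 9×27 matrix over Z this has rank 8, with invariant factors (1,1,1,1,1,1,1,1).

Boundary ∂_2: C_2 → C_1 maps a triangle to the signed sum of its edges. For instance
  ∂cef = ef − cf + ce,
  ∂aci = ci − ai + ac.
The 27×18 boundary matrix has rank 18 and Smith normal form diag(1,1,1,1,1,1,1,1,1,1,1,1,1,1,1,1,1,2).

Reading off H_k = ker ∂_k / im ∂_{k+1}:

  H_0: rank C_0 − rank ∂_1 = 9 − 8 = 1, and the invariant factors of ∂_1 are all 1, so H_0 ≅ Z.
  H_1: rank ker ∂_1 − rank ∂_2 = (27 − 8) − 18 = 1, and ∂_2 has invariant factor 2 > 1, so H_1 ≅ Z ⊕ Z/2.
  H_2: rank ker ∂_2 − rank ∂_3 = (18 − 18) − 0 = 0, and there is no ∂_3, so H_2 ≅ 0.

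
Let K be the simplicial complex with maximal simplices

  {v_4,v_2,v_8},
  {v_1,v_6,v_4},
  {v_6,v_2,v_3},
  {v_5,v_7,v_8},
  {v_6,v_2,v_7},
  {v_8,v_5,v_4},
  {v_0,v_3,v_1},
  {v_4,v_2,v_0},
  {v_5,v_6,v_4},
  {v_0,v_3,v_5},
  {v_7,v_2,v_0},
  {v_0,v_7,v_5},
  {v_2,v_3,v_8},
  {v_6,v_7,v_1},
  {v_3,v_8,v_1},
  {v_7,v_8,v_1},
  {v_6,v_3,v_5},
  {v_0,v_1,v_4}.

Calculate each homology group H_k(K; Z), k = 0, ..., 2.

Take the total order v_0 < v_1 < v_2 < v_3 < v_4 < v_5 < v_6 < v_7 < v_8 on the vertex set. Then K (dimension 2) consists of the simplices:

  0-simplices (9): [v_0], [v_1], [v_2], [v_3], [v_4], [v_5], [v_6], [v_7], [v_8]
  1-simplices (27): (27 of them)
  2-simplices (18): (18 of them)

so the chain groups are C_0 ≅ Z^9, C_1 ≅ Z^27, C_2 ≅ Z^18.

Boundary ∂_1: C_1 → C_0 maps an edge to its endpoints' difference, ∂[p,q] = q − p. For instance
  ∂[v_2,v_7] = [v_7] − [v_2].
This gives a 9×27 integer matrix of rank 8; reducing to Smith normal form yields diagonal entries (1,1,1,1,1,1,1,1).

The boundary map ∂_2: C_2 → C_1 acts by ∂[p,q,r] = [q,r] − [p,r] + [p,q]. For instance
  ∂[v_2,v_3,v_6] = [v_3,v_6] − [v_2,v_6] + [v_2,v_3],
  ∂[v_2,v_4,v_8] = [v_4,v_8] − [v_2,v_8] + [v_2,v_4].
As a 27×18 matrix over Z this has rank 17, with invariant factors (1,1,1,1,1,1,1,1,1,1,1,1,1,1,1,1,1).

Reading off H_k = ker ∂_k / im ∂_{k+1}:

  H_0: rank C_0 − rank ∂_1 = 9 − 8 = 1, and the invariant factors of ∂_1 are all 1, so H_0 ≅ Z.
  H_1: rank ker ∂_1 − rank ∂_2 = (27 − 8) − 17 = 2, and the invariant factors of ∂_2 are all 1, so H_1 ≅ Z^2.
  H_2: rank ker ∂_2 − rank ∂_3 = (18 − 17) − 0 = 1, and there is no ∂_3, so H_2 ≅ Z.

H_0 = Z,  H_1 = Z^2,  H_2 = Z.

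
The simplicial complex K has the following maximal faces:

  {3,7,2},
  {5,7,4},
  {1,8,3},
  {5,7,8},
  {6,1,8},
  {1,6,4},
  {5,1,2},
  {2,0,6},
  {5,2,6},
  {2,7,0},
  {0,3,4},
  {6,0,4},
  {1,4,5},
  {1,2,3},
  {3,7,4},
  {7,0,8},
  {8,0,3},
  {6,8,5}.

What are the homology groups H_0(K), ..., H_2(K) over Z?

We work with the vertex ordering 0 < 1 < 2 < 3 < 4 < 5 < 6 < 7 < 8. The simplices of K, each written with vertices in increasing order, are:

  0-simplices (9): [0], [1], [2], [3], [4], [5], [6], [7], [8]
  1-simplices (27): (27 of them)
  2-simplices (18): [0,2,6], [0,2,7], [0,3,4], [0,3,8], [0,4,6], [0,7,8], [1,2,3], [1,2,5], [1,3,8], [1,4,5], [1,4,6], [1,6,8], [2,3,7], [2,5,6], [3,4,7], [4,5,7], [5,6,8], [5,7,8]

giving chain groups C_0 ≅ Z^9, C_1 ≅ Z^27, C_2 ≅ Z^18.

The boundary map ∂_1: C_1 → C_0 is given by ∂[p,q] = [q] − [p]. For instance
  ∂[2,6] = [6] − [2].
This gives a 9×27 integer matrix of rank 8; reducing to Smith normal form yields diagonal entries (1,1,1,1,1,1,1,1).

∂_2: C_2 → C_1 acts by ∂[p,q,r] = [q,r] − [p,r] + [p,q]. For instance
  ∂[0,2,7] = [2,7] − [0,7] + [0,2],
  ∂[2,3,7] = [3,7] − [2,7] + [2,3].
As a 27×18 matrix over Z this has rank 18, with invariant factors (1,1,1,1,1,1,1,1,1,1,1,1,1,1,1,1,1,2).

Computing H_k = (kernel of ∂_k) / (image of ∂_{k+1}):

  H_0: rank C_0 − rank ∂_1 = 9 − 8 = 1, and the invariant factors of ∂_1 are all 1, so H_0 = Z.
  H_1: rank ker ∂_1 − rank ∂_2 = (27 − 8) − 18 = 1, and ∂_2 has invariant factor 2 > 1, so H_1 = Z ⊕ Z_2.
  H_2: rank ker ∂_2 − rank ∂_3 = (18 − 18) − 0 = 0, and there is no ∂_3, so H_2 = 0.

H_0 ≅ Z,  H_1 ≅ Z ⊕ Z_2,  H_2 = 0.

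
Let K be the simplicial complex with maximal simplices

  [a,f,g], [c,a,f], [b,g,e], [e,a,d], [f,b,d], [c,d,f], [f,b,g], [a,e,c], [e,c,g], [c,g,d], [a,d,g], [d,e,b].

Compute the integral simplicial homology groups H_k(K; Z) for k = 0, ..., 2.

H_0 ≅ Z,  H_1 ≅ Z/2,  H_2 = 0.

K has 7 vertices, 18 edges, 12 triangles.
rank ∂_0 = 0, rank ∂_1 = 6 ⇒ b_0 = 7 − 0 − 6 = 1; all invariant factors of ∂_1 are 1 so no torsion. So H_0 ≅ Z.
rank ∂_1 = 6, rank ∂_2 = 12 ⇒ b_1 = 18 − 6 − 12 = 0; ∂_2 has invariant factor(s) [2] giving torsion. So H_1 ≅ Z/2.
rank ∂_2 = 12, rank ∂_3 = 0 ⇒ b_2 = 12 − 12 − 0 = 0. So H_2 ≅ 0.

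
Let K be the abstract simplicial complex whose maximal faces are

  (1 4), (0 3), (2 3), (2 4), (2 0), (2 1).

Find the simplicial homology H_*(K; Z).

H_0 ≅ Z,  H_1 ≅ Z^2.

Order the vertices as 0 < 1 < 2 < 3 < 4. Listing each simplex with vertices in this order, K has dimension 1 with simplices:

  0-simplices (5): [0], [1], [2], [3], [4]
  1-simplices (6): [0,2], [0,3], [1,2], [1,4], [2,3], [2,4]

giving chain groups C_0 ≅ Z^5, C_1 ≅ Z^6.

∂_1: C_1 → C_0 maps an edge to its endpoints' difference, ∂[p,q] = q − p. For instance
  ∂[2,3] = [3] − [2].
This gives a 5×6 integer matrix of rank 4; reducing to Smith normal form yields diagonal entries (1,1,1,1).

Computing H_k = (kernel of ∂_k) / (image of ∂_{k+1}):

  H_0: rank C_0 − rank ∂_1 = 5 − 4 = 1, and the invariant factors of ∂_1 are all 1, so H_0 = Z.
  H_1: rank ker ∂_1 − rank ∂_2 = (6 − 4) − 0 = 2, and there is no ∂_2, so H_1 = Z^2.

As a check, the Euler characteristic is 5 − 6 = -1, which agrees with 1 − 2 = -1.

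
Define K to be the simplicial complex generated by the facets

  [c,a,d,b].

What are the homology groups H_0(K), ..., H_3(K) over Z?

H_0 = Z,  H_1 = 0,  H_2 = 0,  H_3 = 0.

K has 4 vertices, 6 edges, 4 triangles, 1 3-simplex.
rank ∂_0 = 0, rank ∂_1 = 3 ⇒ b_0 = 4 − 0 − 3 = 1; all invariant factors of ∂_1 are 1 so no torsion. So H_0 = Z.
rank ∂_1 = 3, rank ∂_2 = 3 ⇒ b_1 = 6 − 3 − 3 = 0; all invariant factors of ∂_2 are 1 so no torsion. So H_1 = 0.
rank ∂_2 = 3, rank ∂_3 = 1 ⇒ b_2 = 4 − 3 − 1 = 0; all invariant factors of ∂_3 are 1 so no torsion. So H_2 = 0.
rank ∂_3 = 1, rank ∂_4 = 0 ⇒ b_3 = 1 − 1 − 0 = 0. So H_3 = 0.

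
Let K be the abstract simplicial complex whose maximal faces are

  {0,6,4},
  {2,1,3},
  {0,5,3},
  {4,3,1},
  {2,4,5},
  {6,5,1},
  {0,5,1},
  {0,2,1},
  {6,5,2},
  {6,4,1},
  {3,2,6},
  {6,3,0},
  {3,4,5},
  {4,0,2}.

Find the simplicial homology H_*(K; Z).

H_0 ≅ Z,  H_1 ≅ Z^2,  H_2 ≅ Z.

K has 7 vertices, 21 edges, 14 triangles.
rank ∂_0 = 0, rank ∂_1 = 6 ⇒ b_0 = 7 − 0 − 6 = 1; all invariant factors of ∂_1 are 1 so no torsion. So H_0 = Z.
rank ∂_1 = 6, rank ∂_2 = 13 ⇒ b_1 = 21 − 6 − 13 = 2; all invariant factors of ∂_2 are 1 so no torsion. So H_1 = Z^2.
rank ∂_2 = 13, rank ∂_3 = 0 ⇒ b_2 = 14 − 13 − 0 = 1. So H_2 = Z.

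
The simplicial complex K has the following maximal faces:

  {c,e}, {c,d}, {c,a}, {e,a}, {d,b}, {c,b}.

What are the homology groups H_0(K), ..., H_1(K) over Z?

H_0 = Z,  H_1 = Z^2.

Fix the vertex order a < b < c < d < e and write every simplex with vertices in increasing order. Then dim K = 1 and the simplices of K are:

  0-simplices (5): a, b, c, d, e
  1-simplices (6): ac, ae, bc, bd, cd, ce

giving chain groups C_0 ≅ Z^5, C_1 ≅ Z^6.

The boundary map ∂_1: C_1 → C_0 maps an edge to its endpoints' difference, ∂[p,q] = q − p. For instance
  ∂ac = c − a.
This gives a 5×6 integer matrix of rank 4; reducing to Smith normal form yields diagonal entries (1,1,1,1).

Reading off H_k = ker ∂_k / im ∂_{k+1}:

  H_0: rank C_0 − rank ∂_1 = 5 − 4 = 1, and the invariant factors of ∂_1 are all 1, so H_0 ≅ Z.
  H_1: rank ker ∂_1 − rank ∂_2 = (6 − 4) − 0 = 2, and there is no ∂_2, so H_1 ≅ Z^2.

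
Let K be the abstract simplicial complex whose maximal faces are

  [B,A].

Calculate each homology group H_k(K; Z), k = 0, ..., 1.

H_0 ≅ Z,  H_1 = 0.

Order the vertices as A < B. Listing each simplex with vertices in this order, K has dimension 1 with simplices:

  0-simplices (2): A, B
  1-simplices (1): AB

giving chain groups C_0 ≅ Z^2, C_1 ≅ Z^1.

∂_1: C_1 → C_0 sends each edge [p,q] (with p < q) to q − p.
The 2×1 boundary matrix has rank 1 and Smith normal form diag(1).

From H_k ≅ ker(∂_k) / im(∂_{k+1}) we obtain:

  H_0: rank C_0 − rank ∂_1 = 2 − 1 = 1, and the invariant factors of ∂_1 are all 1, so H_0 ≅ Z.
  H_1: rank ker ∂_1 − rank ∂_2 = (1 − 1) − 0 = 0, and there is no ∂_2, so H_1 ≅ 0.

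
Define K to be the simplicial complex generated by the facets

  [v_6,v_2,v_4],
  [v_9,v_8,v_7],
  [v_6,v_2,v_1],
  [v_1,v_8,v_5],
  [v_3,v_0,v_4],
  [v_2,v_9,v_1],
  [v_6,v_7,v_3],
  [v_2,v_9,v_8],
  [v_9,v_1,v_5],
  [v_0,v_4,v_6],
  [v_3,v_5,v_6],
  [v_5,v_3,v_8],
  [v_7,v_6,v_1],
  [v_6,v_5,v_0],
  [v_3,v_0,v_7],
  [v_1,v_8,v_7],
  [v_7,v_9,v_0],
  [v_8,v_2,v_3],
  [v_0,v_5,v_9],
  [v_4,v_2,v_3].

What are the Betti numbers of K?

b_0 = 1, b_1 = 1, b_2 = 0.

Take the total order v_0 < v_1 < v_2 < v_3 < v_4 < v_5 < v_6 < v_7 < v_8 < v_9 on the vertex set. Then K (dimension 2) consists of the simplices:

  0-simplices (10): [v_0], [v_1], [v_2], [v_3], [v_4], [v_5], [v_6], [v_7], [v_8], [v_9]
  1-simplices (30): (30 of them)
  2-simplices (20): (20 of them)

giving chain groups C_0 ≅ Z^10, C_1 ≅ Z^30, C_2 ≅ Z^20.

The boundary map ∂_1: C_1 → C_0 maps an edge to its endpoints' difference, ∂[p,q] = q − p. For instance
  ∂[v_5,v_8] = [v_8] − [v_5].
The 10×30 boundary matrix has rank 9 and Smith normal form diag(1,1,1,1,1,1,1,1,1).

∂_2: C_2 → C_1 maps a triangle to the signed sum of its edges. For instance
  ∂[v_1,v_5,v_8] = [v_5,v_8] − [v_1,v_8] + [v_1,v_5],
  ∂[v_3,v_6,v_7] = [v_6,v_7] − [v_3,v_7] + [v_3,v_6].
This gives a 30×20 integer matrix of rank 20; reducing to Smith normal form yields diagonal entries (1,1,1,1,1,1,1,1,1,1,1,1,1,1,1,1,1,1,1,2).

Reading off H_k = ker ∂_k / im ∂_{k+1}:

  H_0: rank C_0 − rank ∂_1 = 10 − 9 = 1, and the invariant factors of ∂_1 are all 1, so H_0 = Z.
  H_1: rank ker ∂_1 − rank ∂_2 = (30 − 9) − 20 = 1, and ∂_2 has invariant factor 2 > 1, so H_1 = Z ⊕ Z_2.
  H_2: rank ker ∂_2 − rank ∂_3 = (20 − 20) − 0 = 0, and there is no ∂_3, so H_2 = 0.

Hence the Betti numbers are b_0 = 1, b_1 = 1, b_2 = 0.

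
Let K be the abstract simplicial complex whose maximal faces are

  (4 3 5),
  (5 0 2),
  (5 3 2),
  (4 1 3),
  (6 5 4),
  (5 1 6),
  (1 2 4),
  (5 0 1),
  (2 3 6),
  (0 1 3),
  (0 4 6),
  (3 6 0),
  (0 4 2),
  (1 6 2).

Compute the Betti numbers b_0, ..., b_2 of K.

b_0 = 1, b_1 = 2, b_2 = 1.

Fix the vertex order 0 < 1 < 2 < 3 < 4 < 5 < 6 and write every simplex with vertices in increasing order. Then dim K = 2 and the simplices of K are:

  0-simplices (7): [0], [1], [2], [3], [4], [5], [6]
  1-simplices (21): [0,1], [0,2], [0,3], [0,4], [0,5], [0,6], [1,2], [1,3], [1,4], [1,5], [1,6], [2,3], [2,4], [2,5], [2,6], [3,4], [3,5], [3,6], [4,5], [4,6], [5,6]
  2-simplices (14): [0,1,3], [0,1,5], [0,2,4], [0,2,5], [0,3,6], [0,4,6], [1,2,4], [1,2,6], [1,3,4], [1,5,6], [2,3,5], [2,3,6], [3,4,5], [4,5,6]

Hence C_0 ≅ Z^7, C_1 ≅ Z^21, C_2 ≅ Z^14.

Boundary ∂_1: C_1 → C_0 maps an edge to its endpoints' difference, ∂[p,q] = q − p.
The 7×21 boundary matrix has rank 6 and Smith normal form diag(1,1,1,1,1,1).

∂_2: C_2 → C_1 acts by ∂[p,q,r] = [q,r] − [p,r] + [p,q]. For instance
  ∂[0,3,6] = [3,6] − [0,6] + [0,3],
  ∂[0,4,6] = [4,6] − [0,6] + [0,4].
The resulting 21×14 matrix has rank 13, and its Smith normal form has invariant factors (1,1,1,1,1,1,1,1,1,1,1,1,1).

Computing H_k = (kernel of ∂_k) / (image of ∂_{k+1}):

  H_0: rank C_0 − rank ∂_1 = 7 − 6 = 1, and the invariant factors of ∂_1 are all 1, so H_0 ≅ Z.
  H_1: rank ker ∂_1 − rank ∂_2 = (21 − 6) − 13 = 2, and the invariant factors of ∂_2 are all 1, so H_1 ≅ Z^2.
  H_2: rank ker ∂_2 − rank ∂_3 = (14 − 13) − 0 = 1, and there is no ∂_3, so H_2 ≅ Z.

(K is a triangulation of the torus T^2.)

Hence the Betti numbers are b_0 = 1, b_1 = 2, b_2 = 1.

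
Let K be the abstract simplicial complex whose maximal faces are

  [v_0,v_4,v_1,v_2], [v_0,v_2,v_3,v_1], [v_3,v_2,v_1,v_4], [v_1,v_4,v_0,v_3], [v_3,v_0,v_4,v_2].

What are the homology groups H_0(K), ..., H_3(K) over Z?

H_0 = Z,  H_1 = 0,  H_2 = 0,  H_3 = Z.

Take the total order v_0 < v_1 < v_2 < v_3 < v_4 on the vertex set. Then K (dimension 3) consists of the simplices:

  0-simplices (5): [v_0], [v_1], [v_2], [v_3], [v_4]
  1-simplices (10): [v_0,v_1], [v_0,v_2], [v_0,v_3], [v_0,v_4], [v_1,v_2], [v_1,v_3], [v_1,v_4], [v_2,v_3], [v_2,v_4], [v_3,v_4]
  2-simplices (10): [v_0,v_1,v_2], [v_0,v_1,v_3], [v_0,v_1,v_4], [v_0,v_2,v_3], [v_0,v_2,v_4], [v_0,v_3,v_4], [v_1,v_2,v_3], [v_1,v_2,v_4], [v_1,v_3,v_4], [v_2,v_3,v_4]
  3-simplices (5): [v_0,v_1,v_2,v_3], [v_0,v_1,v_2,v_4], [v_0,v_1,v_3,v_4], [v_0,v_2,v_3,v_4], [v_1,v_2,v_3,v_4]

so the chain groups are C_0 ≅ Z^5, C_1 ≅ Z^10, C_2 ≅ Z^10, C_3 ≅ Z^5.

∂_1: C_1 → C_0 maps an edge to its endpoints' difference, ∂[p,q] = q − p. For instance
  ∂[v_1,v_3] = [v_3] − [v_1].
The resulting 5×10 matrix has rank 4, and its Smith normal form has invariant factors (1,1,1,1).

Boundary ∂_2: C_2 → C_1 acts by ∂[p,q,r] = [q,r] − [p,r] + [p,q]. For instance
  ∂[v_0,v_1,v_4] = [v_1,v_4] − [v_0,v_4] + [v_0,v_1],
  ∂[v_0,v_3,v_4] = [v_3,v_4] − [v_0,v_4] + [v_0,v_3].
The resulting 10×10 matrix has rank 6, and its Smith normal form has invariant factors (1,1,1,1,1,1).

∂_3: C_3 → C_2 sends each 3-simplex σ to the alternating sum Σ_i (−1)^i (σ with its i-th vertex removed). For instance
  ∂[v_0,v_2,v_3,v_4] = [v_2,v_3,v_4] − [v_0,v_3,v_4] + [v_0,v_2,v_4] − [v_0,v_2,v_3],
  ∂[v_1,v_2,v_3,v_4] = [v_2,v_3,v_4] − [v_1,v_3,v_4] + [v_1,v_2,v_4] − [v_1,v_2,v_3].
The resulting 10×5 matrix has rank 4, and its Smith normal form has invariant factors (1,1,1,1).

From H_k ≅ ker(∂_k) / im(∂_{k+1}) we obtain:

  H_0: rank C_0 − rank ∂_1 = 5 − 4 = 1, and the invariant factors of ∂_1 are all 1, so H_0 = Z.
  H_1: rank ker ∂_1 − rank ∂_2 = (10 − 4) − 6 = 0, and the invariant factors of ∂_2 are all 1, so H_1 = 0.
  H_2: rank ker ∂_2 − rank ∂_3 = (10 − 6) − 4 = 0, and the invariant factors of ∂_3 are all 1, so H_2 = 0.
  H_3: rank ker ∂_3 − rank ∂_4 = (5 − 4) − 0 = 1, and there is no ∂_4, so H_3 = Z.

(K is a triangulation of the 3-sphere S^3.)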